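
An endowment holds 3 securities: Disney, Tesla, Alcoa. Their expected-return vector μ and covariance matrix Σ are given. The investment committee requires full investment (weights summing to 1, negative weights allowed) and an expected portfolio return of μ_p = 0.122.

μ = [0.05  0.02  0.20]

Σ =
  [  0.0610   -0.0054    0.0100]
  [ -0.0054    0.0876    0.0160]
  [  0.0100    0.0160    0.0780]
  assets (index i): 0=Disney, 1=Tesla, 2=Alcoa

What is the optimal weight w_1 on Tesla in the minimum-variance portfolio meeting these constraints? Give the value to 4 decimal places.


0.1575

x=Σ⁻¹μ = [0.3810  -0.2157  2.5595]
y=Σ⁻¹𝟙 = [15.9507  10.8367  8.5526]
a=μᵀx=0.526636  b=𝟙ᵀx=2.724797  c=𝟙ᵀy=35.339988  D=ac−b²=11.186793
λ₁=(c·0.122−b)/D = (35.339988·0.122−2.724797)/11.186793 = 0.141835
λ₂=(a−b·0.122)/D = (0.526636−2.724797·0.122)/11.186793 = 0.017361
w* = 0.141835·x + 0.017361·y:
  w_0 = 0.141835·0.3810 + 0.017361·15.9507 = 0.3310  (Disney)
  w_1 = 0.141835·-0.2157 + 0.017361·10.8367 = 0.1575  (Tesla)
  w_2 = 0.141835·2.5595 + 0.017361·8.5526 = 0.5115  (Alcoa)
Σw_i=1.0000  μᵀw=0.1220
σ²=wᵀΣw=λ₁·μ_p+λ₂ = 0.141835·0.122 + 0.017361 = 0.034665 ≈ 0.0347


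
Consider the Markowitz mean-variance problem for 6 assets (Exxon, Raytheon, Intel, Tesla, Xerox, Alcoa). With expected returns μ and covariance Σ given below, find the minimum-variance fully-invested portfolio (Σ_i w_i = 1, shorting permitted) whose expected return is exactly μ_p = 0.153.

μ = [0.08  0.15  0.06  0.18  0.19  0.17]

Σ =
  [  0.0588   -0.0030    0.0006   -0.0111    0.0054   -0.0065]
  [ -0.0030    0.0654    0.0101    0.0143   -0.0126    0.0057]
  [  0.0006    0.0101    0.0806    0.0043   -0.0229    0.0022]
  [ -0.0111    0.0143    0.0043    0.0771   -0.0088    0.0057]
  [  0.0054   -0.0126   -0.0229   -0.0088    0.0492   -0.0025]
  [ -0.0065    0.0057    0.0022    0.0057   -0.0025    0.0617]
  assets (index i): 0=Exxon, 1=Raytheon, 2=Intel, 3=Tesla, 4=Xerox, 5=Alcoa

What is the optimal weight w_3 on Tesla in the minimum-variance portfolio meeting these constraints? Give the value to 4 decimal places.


0.1451

p=Σ⁻¹μ = [1.7003  2.4159  1.8538  2.4869  5.7361  2.6478]
q=Σ⁻¹𝟙 = [18.9690  15.2755  18.9011  14.5418  34.3753  16.1701]
a=μᵀp=2.597245  b=𝟙ᵀp=16.840676  c=𝟙ᵀq=118.232896  D=ac−b²=23.471483
λ₁=(c·0.153−b)/D = (118.232896·0.153−16.840676)/23.471483 = 0.053212
λ₂=(a−b·0.153)/D = (2.597245−16.840676·0.153)/23.471483 = 0.000879
w* = 0.053212·p + 0.000879·q:
  w_0 = 0.053212·1.7003 + 0.000879·18.9690 = 0.1071  (Exxon)
  w_1 = 0.053212·2.4159 + 0.000879·15.2755 = 0.1420  (Raytheon)
  w_2 = 0.053212·1.8538 + 0.000879·18.9011 = 0.1153  (Intel)
  w_3 = 0.053212·2.4869 + 0.000879·14.5418 = 0.1451  (Tesla)
  w_4 = 0.053212·5.7361 + 0.000879·34.3753 = 0.3354  (Xerox)
  w_5 = 0.053212·2.6478 + 0.000879·16.1701 = 0.1551  (Alcoa)
Σw_i=1.0000  μᵀw=0.1530
σ²=wᵀΣw=λ₁·μ_p+λ₂ = 0.053212·0.153 + 0.000879 = 0.009020 ≈ 0.0090


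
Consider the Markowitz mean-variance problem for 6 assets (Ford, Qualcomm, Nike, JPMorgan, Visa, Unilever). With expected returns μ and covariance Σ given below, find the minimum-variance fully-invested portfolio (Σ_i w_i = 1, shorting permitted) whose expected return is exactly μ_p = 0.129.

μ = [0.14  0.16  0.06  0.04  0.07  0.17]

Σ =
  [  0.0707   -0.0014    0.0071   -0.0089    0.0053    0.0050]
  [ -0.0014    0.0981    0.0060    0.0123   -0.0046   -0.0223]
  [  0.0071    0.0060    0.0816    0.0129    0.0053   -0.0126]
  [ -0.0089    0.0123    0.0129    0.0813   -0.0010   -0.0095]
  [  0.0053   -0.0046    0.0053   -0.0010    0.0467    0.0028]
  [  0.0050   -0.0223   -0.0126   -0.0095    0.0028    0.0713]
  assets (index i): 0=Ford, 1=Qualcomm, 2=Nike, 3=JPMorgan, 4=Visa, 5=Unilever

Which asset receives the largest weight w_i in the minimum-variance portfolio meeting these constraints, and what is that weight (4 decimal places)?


p=Σ⁻¹μ = [1.7105  2.3107  0.7249  0.5978  1.2744  3.1448]
q=Σ⁻¹𝟙 = [12.1123  13.6606  10.0686  12.5528  19.3027  20.1422]
a=μᵀp=1.300404  b=𝟙ᵀp=9.763019  c=𝟙ᵀq=87.839237  D=ac−b²=18.909931
λ₁=(c·0.129−b)/D = (87.839237·0.129−9.763019)/18.909931 = 0.082932
λ₂=(a−b·0.129)/D = (1.300404−9.763019·0.129)/18.909931 = 0.002167
w* = 0.082932·p + 0.002167·q:
  w_0 = 0.082932·1.7105 + 0.002167·12.1123 = 0.1681  (Ford)
  w_1 = 0.082932·2.3107 + 0.002167·13.6606 = 0.2212  (Qualcomm)
  w_2 = 0.082932·0.7249 + 0.002167·10.0686 = 0.0819  (Nike)
  w_3 = 0.082932·0.5978 + 0.002167·12.5528 = 0.0768  (JPMorgan)
  w_4 = 0.082932·1.2744 + 0.002167·19.3027 = 0.1475  (Visa)
  w_5 = 0.082932·3.1448 + 0.002167·20.1422 = 0.3044  (Unilever)
Σw_i=1.0000  μᵀw=0.1290
σ²=wᵀΣw=λ₁·μ_p+λ₂ = 0.082932·0.129 + 0.002167 = 0.012865 ≈ 0.0129

Unilever (0.3044)


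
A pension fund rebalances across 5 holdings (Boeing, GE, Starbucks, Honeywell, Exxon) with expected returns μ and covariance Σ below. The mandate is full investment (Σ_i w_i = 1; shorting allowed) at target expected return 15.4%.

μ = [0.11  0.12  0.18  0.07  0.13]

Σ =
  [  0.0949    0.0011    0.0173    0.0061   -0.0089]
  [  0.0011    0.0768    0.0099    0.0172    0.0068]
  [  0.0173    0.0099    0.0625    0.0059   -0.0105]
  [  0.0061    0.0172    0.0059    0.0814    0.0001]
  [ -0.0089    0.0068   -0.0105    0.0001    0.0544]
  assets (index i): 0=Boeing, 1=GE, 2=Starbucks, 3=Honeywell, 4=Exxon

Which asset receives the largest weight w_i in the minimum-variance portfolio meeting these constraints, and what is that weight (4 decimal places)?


x=Σ⁻¹μ = [0.8623  0.8095  2.9796  0.4046  3.0039]
y=Σ⁻¹𝟙 = [9.1650  6.9750  15.1926  8.9962  21.9257]
a=μᵀx=1.147147  b=𝟙ᵀx=8.059898  c=𝟙ᵀy=62.254576  D=ac−b²=6.453178
λ₁=(c·0.154−b)/D = (62.254576·0.154−8.059898)/6.453178 = 0.236675
λ₂=(a−b·0.154)/D = (1.147147−8.059898·0.154)/6.453178 = -0.014578
w* = 0.236675·x + -0.014578·y:
  w_0 = 0.236675·0.8623 + -0.014578·9.1650 = 0.0705  (Boeing)
  w_1 = 0.236675·0.8095 + -0.014578·6.9750 = 0.0899  (GE)
  w_2 = 0.236675·2.9796 + -0.014578·15.1926 = 0.4837  (Starbucks)
  w_3 = 0.236675·0.4046 + -0.014578·8.9962 = -0.0354  (Honeywell)
  w_4 = 0.236675·3.0039 + -0.014578·21.9257 = 0.3913  (Exxon)
Σw_i=1.0000  μᵀw=0.1540
σ²=wᵀΣw=λ₁·μ_p+λ₂ = 0.236675·0.154 + -0.014578 = 0.021869 ≈ 0.0219

Starbucks (0.4837)


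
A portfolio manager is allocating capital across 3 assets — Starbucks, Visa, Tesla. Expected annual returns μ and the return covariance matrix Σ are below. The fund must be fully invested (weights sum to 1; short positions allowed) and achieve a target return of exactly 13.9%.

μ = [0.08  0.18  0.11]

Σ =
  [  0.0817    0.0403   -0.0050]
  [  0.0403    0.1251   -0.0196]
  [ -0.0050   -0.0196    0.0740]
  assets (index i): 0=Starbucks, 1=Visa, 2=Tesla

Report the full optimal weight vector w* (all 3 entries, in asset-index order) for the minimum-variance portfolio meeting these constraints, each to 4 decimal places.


p=Σ⁻¹μ = [0.2832  1.6521  1.9432]
q=Σ⁻¹𝟙 = [9.5559  7.4425  16.1304]
a=μᵀp=0.533780  b=𝟙ᵀp=3.878466  c=𝟙ᵀq=33.128841  D=ac−b²=2.641008
λ₁=(c·0.139−b)/D = (33.128841·0.139−3.878466)/2.641008 = 0.275063
λ₂=(a−b·0.139)/D = (0.533780−3.878466·0.139)/2.641008 = -0.002017
w* = 0.275063·p + -0.002017·q:
  w_0 = 0.275063·0.2832 + -0.002017·9.5559 = 0.0586  (Starbucks)
  w_1 = 0.275063·1.6521 + -0.002017·7.4425 = 0.4394  (Visa)
  w_2 = 0.275063·1.9432 + -0.002017·16.1304 = 0.5020  (Tesla)
Σw_i=1.0000  μᵀw=0.1390
σ²=wᵀΣw=λ₁·μ_p+λ₂ = 0.275063·0.139 + -0.002017 = 0.036217 ≈ 0.0362

0.0586  0.4394  0.5020


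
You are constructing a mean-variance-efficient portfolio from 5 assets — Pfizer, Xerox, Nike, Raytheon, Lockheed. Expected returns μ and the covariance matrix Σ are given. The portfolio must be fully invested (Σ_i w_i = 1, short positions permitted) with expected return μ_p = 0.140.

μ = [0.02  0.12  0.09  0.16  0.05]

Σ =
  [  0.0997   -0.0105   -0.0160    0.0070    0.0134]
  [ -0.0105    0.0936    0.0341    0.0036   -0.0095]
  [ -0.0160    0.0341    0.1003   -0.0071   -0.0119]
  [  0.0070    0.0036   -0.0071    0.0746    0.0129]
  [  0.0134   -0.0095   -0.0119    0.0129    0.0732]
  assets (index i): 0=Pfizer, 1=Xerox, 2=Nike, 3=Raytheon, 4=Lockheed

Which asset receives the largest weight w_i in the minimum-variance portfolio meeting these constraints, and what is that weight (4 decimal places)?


Raytheon (0.5941)

u=Σ⁻¹μ = [0.2168  0.9884  0.8057  2.0601  0.5396]
v=Σ⁻¹𝟙 = [10.2214  8.7336  10.9165  10.8523  12.7857]
a=μᵀu=0.552052  b=𝟙ᵀu=4.610602  c=𝟙ᵀv=53.509548  D=ac−b²=8.282386
λ₁=(c·0.140−b)/D = (53.509548·0.140−4.610602)/8.282386 = 0.347815
λ₂=(a−b·0.140)/D = (0.552052−4.610602·0.140)/8.282386 = -0.011281
w* = 0.347815·u + -0.011281·v:
  w_0 = 0.347815·0.2168 + -0.011281·10.2214 = -0.0399  (Pfizer)
  w_1 = 0.347815·0.9884 + -0.011281·8.7336 = 0.2452  (Xerox)
  w_2 = 0.347815·0.8057 + -0.011281·10.9165 = 0.1571  (Nike)
  w_3 = 0.347815·2.0601 + -0.011281·10.8523 = 0.5941  (Raytheon)
  w_4 = 0.347815·0.5396 + -0.011281·12.7857 = 0.0434  (Lockheed)
Σw_i=1.0000  μᵀw=0.1400
σ²=wᵀΣw=λ₁·μ_p+λ₂ = 0.347815·0.140 + -0.011281 = 0.037413 ≈ 0.0374


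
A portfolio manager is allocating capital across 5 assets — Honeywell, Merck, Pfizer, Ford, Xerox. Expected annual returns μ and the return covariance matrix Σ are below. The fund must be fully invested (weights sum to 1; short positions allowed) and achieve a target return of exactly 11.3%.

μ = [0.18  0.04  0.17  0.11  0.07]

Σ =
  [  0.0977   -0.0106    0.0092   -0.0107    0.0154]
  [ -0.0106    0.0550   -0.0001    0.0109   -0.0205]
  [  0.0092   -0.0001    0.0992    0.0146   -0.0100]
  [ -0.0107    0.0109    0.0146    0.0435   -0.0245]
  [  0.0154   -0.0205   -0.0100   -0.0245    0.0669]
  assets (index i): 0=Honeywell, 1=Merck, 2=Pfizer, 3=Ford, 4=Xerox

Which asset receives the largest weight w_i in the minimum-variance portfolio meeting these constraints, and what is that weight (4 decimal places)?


Ford (0.3475)

x=Σ⁻¹μ = [1.8663  1.3125  1.2585  3.6742  2.5526]
y=Σ⁻¹𝟙 = [10.8676  26.0722  7.2663  36.2979  34.8144]
a=μᵀx=1.185224  b=𝟙ᵀx=10.664104  c=𝟙ᵀy=115.318388  D=ac−b²=22.955036
λ₁=(c·0.113−b)/D = (115.318388·0.113−10.664104)/22.955036 = 0.103109
λ₂=(a−b·0.113)/D = (1.185224−10.664104·0.113)/22.955036 = -0.000863
w* = 0.103109·x + -0.000863·y:
  w_0 = 0.103109·1.8663 + -0.000863·10.8676 = 0.1831  (Honeywell)
  w_1 = 0.103109·1.3125 + -0.000863·26.0722 = 0.1128  (Merck)
  w_2 = 0.103109·1.2585 + -0.000863·7.2663 = 0.1235  (Pfizer)
  w_3 = 0.103109·3.6742 + -0.000863·36.2979 = 0.3475  (Ford)
  w_4 = 0.103109·2.5526 + -0.000863·34.8144 = 0.2331  (Xerox)
Σw_i=1.0000  μᵀw=0.1130
σ²=wᵀΣw=λ₁·μ_p+λ₂ = 0.103109·0.113 + -0.000863 = 0.010788 ≈ 0.0108


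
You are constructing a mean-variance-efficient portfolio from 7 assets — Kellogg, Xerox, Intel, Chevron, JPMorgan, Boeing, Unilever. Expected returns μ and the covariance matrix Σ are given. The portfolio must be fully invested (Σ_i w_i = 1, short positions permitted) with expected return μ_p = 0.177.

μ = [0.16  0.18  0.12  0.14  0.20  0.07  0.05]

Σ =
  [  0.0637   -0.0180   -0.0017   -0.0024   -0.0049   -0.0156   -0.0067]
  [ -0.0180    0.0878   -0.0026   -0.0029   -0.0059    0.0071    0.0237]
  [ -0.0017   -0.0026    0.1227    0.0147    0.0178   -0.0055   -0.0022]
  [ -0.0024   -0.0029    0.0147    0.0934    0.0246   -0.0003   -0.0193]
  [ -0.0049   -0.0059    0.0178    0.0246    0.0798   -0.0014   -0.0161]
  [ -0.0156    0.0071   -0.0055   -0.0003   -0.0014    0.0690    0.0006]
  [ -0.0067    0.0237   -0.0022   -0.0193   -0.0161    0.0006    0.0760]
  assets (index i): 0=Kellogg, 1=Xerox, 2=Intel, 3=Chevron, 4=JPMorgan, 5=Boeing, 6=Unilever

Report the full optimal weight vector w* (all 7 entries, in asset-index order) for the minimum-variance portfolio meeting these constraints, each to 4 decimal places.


u=Σ⁻¹μ = [4.0836  2.7044  0.6657  1.0873  2.7121  1.7633  1.0306]
v=Σ⁻¹𝟙 = [27.6103  12.1852  6.6642  10.6870  14.2431  20.1952  17.5568]
a=μᵀu=2.089656  b=𝟙ᵀu=14.046984  c=𝟙ᵀv=109.141775  D=ac−b²=30.750986
λ₁=(c·0.177−b)/D = (109.141775·0.177−14.046984)/30.750986 = 0.171413
λ₂=(a−b·0.177)/D = (2.089656−14.046984·0.177)/30.750986 = -0.012899
w* = 0.171413·u + -0.012899·v:
  w_0 = 0.171413·4.0836 + -0.012899·27.6103 = 0.3438  (Kellogg)
  w_1 = 0.171413·2.7044 + -0.012899·12.1852 = 0.3064  (Xerox)
  w_2 = 0.171413·0.6657 + -0.012899·6.6642 = 0.0281  (Intel)
  w_3 = 0.171413·1.0873 + -0.012899·10.6870 = 0.0485  (Chevron)
  w_4 = 0.171413·2.7121 + -0.012899·14.2431 = 0.2812  (JPMorgan)
  w_5 = 0.171413·1.7633 + -0.012899·20.1952 = 0.0418  (Boeing)
  w_6 = 0.171413·1.0306 + -0.012899·17.5568 = -0.0498  (Unilever)
Σw_i=1.0000  μᵀw=0.1770
σ²=wᵀΣw=λ₁·μ_p+λ₂ = 0.171413·0.177 + -0.012899 = 0.017441 ≈ 0.0174

0.3438  0.3064  0.0281  0.0485  0.2812  0.0418  -0.0498


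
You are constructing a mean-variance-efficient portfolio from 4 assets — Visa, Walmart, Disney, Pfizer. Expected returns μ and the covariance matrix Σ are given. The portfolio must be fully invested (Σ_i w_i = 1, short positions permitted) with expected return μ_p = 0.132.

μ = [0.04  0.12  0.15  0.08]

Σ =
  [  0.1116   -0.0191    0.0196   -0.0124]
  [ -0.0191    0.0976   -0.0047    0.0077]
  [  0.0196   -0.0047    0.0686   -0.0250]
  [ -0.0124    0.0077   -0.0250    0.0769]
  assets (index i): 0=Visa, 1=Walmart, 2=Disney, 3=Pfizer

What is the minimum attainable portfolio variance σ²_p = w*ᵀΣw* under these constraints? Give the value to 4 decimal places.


u=Σ⁻¹μ = [0.2804  1.2737  2.8846  1.8958]
v=Σ⁻¹𝟙 = [9.6540  11.5241  19.8456  19.8584]
a=μᵀu=0.748419  b=𝟙ᵀu=6.334564  c=𝟙ᵀv=60.882085  D=ac−b²=5.438637
λ₁=(c·0.132−b)/D = (60.882085·0.132−6.334564)/5.438637 = 0.312922
λ₂=(a−b·0.132)/D = (0.748419−6.334564·0.132)/5.438637 = -0.016133
w* = 0.312922·u + -0.016133·v:
  w_0 = 0.312922·0.2804 + -0.016133·9.6540 = -0.0680  (Visa)
  w_1 = 0.312922·1.2737 + -0.016133·11.5241 = 0.2127  (Walmart)
  w_2 = 0.312922·2.8846 + -0.016133·19.8456 = 0.5825  (Disney)
  w_3 = 0.312922·1.8958 + -0.016133·19.8584 = 0.2728  (Pfizer)
Σw_i=1.0000  μᵀw=0.1320
σ²=wᵀΣw=λ₁·μ_p+λ₂ = 0.312922·0.132 + -0.016133 = 0.025172 ≈ 0.0252

0.0252


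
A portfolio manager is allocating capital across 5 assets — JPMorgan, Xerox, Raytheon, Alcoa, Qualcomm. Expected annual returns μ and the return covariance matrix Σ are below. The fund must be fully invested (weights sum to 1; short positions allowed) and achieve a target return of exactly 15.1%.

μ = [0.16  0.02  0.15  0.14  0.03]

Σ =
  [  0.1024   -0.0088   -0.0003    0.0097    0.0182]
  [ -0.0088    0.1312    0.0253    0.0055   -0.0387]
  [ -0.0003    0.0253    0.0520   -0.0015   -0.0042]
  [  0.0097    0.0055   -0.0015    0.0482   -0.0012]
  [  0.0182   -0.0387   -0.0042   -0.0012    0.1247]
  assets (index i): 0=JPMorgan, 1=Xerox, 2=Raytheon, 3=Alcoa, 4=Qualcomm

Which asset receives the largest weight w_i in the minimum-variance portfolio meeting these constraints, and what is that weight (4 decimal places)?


Raytheon (0.4478)

g=Σ⁻¹μ = [1.2566  -0.4888  3.2140  2.8085  0.0408]
h=Σ⁻¹𝟙 = [6.8062  6.8583  17.2938  19.3798  9.9233]
a=μᵀg=1.067791  b=𝟙ᵀg=6.831093  c=𝟙ᵀh=60.261306  D=ac−b²=17.682651
λ₁=(c·0.151−b)/D = (60.261306·0.151−6.831093)/17.682651 = 0.128282
λ₂=(a−b·0.151)/D = (1.067791−6.831093·0.151)/17.682651 = 0.002053
w* = 0.128282·g + 0.002053·h:
  w_0 = 0.128282·1.2566 + 0.002053·6.8062 = 0.1752  (JPMorgan)
  w_1 = 0.128282·-0.4888 + 0.002053·6.8583 = -0.0486  (Xerox)
  w_2 = 0.128282·3.2140 + 0.002053·17.2938 = 0.4478  (Raytheon)
  w_3 = 0.128282·2.8085 + 0.002053·19.3798 = 0.4001  (Alcoa)
  w_4 = 0.128282·0.0408 + 0.002053·9.9233 = 0.0256  (Qualcomm)
Σw_i=1.0000  μᵀw=0.1510
σ²=wᵀΣw=λ₁·μ_p+λ₂ = 0.128282·0.151 + 0.002053 = 0.021423 ≈ 0.0214


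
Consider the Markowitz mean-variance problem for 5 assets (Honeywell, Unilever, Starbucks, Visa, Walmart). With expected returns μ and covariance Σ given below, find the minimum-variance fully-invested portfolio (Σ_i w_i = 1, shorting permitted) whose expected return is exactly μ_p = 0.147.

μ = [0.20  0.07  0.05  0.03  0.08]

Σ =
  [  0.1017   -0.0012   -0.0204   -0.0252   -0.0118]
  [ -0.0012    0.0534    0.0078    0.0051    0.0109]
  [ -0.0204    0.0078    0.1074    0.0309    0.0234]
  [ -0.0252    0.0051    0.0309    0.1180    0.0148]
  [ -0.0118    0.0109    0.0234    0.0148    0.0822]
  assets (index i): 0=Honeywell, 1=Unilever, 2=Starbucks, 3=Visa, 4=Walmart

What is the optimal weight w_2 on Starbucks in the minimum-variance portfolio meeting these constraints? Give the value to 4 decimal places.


0.0642

x=Σ⁻¹μ = [2.2989  1.0554  0.4899  0.4531  0.9423]
y=Σ⁻¹𝟙 = [14.3668  15.5060  6.6848  8.0151  8.8256]
a=μᵀx=0.647123  b=𝟙ᵀx=5.239517  c=𝟙ᵀy=53.398319  D=ac−b²=7.102718
λ₁=(c·0.147−b)/D = (53.398319·0.147−5.239517)/7.102718 = 0.367470
λ₂=(a−b·0.147)/D = (0.647123−5.239517·0.147)/7.102718 = -0.017329
w* = 0.367470·x + -0.017329·y:
  w_0 = 0.367470·2.2989 + -0.017329·14.3668 = 0.5958  (Honeywell)
  w_1 = 0.367470·1.0554 + -0.017329·15.5060 = 0.1191  (Unilever)
  w_2 = 0.367470·0.4899 + -0.017329·6.6848 = 0.0642  (Starbucks)
  w_3 = 0.367470·0.4531 + -0.017329·8.0151 = 0.0276  (Visa)
  w_4 = 0.367470·0.9423 + -0.017329·8.8256 = 0.1933  (Walmart)
Σw_i=1.0000  μᵀw=0.1470
σ²=wᵀΣw=λ₁·μ_p+λ₂ = 0.367470·0.147 + -0.017329 = 0.036689 ≈ 0.0367


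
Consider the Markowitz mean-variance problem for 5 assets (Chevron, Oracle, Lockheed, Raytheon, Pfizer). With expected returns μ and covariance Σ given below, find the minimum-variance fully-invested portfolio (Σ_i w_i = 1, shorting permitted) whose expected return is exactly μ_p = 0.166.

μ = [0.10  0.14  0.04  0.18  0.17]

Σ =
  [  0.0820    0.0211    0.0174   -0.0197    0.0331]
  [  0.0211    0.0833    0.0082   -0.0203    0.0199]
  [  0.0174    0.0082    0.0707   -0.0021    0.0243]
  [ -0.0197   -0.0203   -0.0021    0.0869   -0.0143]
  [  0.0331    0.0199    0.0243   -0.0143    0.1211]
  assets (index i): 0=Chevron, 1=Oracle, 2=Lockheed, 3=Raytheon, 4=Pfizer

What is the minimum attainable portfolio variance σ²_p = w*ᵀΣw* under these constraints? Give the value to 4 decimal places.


x=Σ⁻¹μ = [0.9994  1.8739  -0.2279  2.9300  1.2144]
y=Σ⁻¹𝟙 = [9.7437  11.9234  9.5862  17.3521  3.7605]
a=μᵀx=1.087013  b=𝟙ᵀx=6.789760  c=𝟙ᵀy=52.365927  D=ac−b²=10.821598
λ₁=(c·0.166−b)/D = (52.365927·0.166−6.789760)/10.821598 = 0.175851
λ₂=(a−b·0.166)/D = (1.087013−6.789760·0.166)/10.821598 = -0.003704
w* = 0.175851·x + -0.003704·y:
  w_0 = 0.175851·0.9994 + -0.003704·9.7437 = 0.1396  (Chevron)
  w_1 = 0.175851·1.8739 + -0.003704·11.9234 = 0.2854  (Oracle)
  w_2 = 0.175851·-0.2279 + -0.003704·9.5862 = -0.0756  (Lockheed)
  w_3 = 0.175851·2.9300 + -0.003704·17.3521 = 0.4510  (Raytheon)
  w_4 = 0.175851·1.2144 + -0.003704·3.7605 = 0.1996  (Pfizer)
Σw_i=1.0000  μᵀw=0.1660
σ²=wᵀΣw=λ₁·μ_p+λ₂ = 0.175851·0.166 + -0.003704 = 0.025487 ≈ 0.0255

0.0255


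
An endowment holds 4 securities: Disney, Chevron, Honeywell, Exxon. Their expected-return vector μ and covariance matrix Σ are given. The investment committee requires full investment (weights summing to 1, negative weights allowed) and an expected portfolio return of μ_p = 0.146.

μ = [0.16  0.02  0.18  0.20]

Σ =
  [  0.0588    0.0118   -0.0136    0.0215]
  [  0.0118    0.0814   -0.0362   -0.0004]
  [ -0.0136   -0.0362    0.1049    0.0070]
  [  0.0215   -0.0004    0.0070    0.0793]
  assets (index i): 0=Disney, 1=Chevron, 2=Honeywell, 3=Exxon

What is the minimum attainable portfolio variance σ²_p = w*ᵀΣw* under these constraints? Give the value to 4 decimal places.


g=Σ⁻¹μ = [2.4490  0.8904  2.2295  1.6658]
h=Σ⁻¹𝟙 = [14.7659  17.7871  17.1058  7.1867]
a=μᵀg=1.144118  b=𝟙ᵀg=7.234685  c=𝟙ᵀh=56.845562  D=ac−b²=12.697343
λ₁=(c·0.146−b)/D = (56.845562·0.146−7.234685)/12.697343 = 0.083857
λ₂=(a−b·0.146)/D = (1.144118−7.234685·0.146)/12.697343 = 0.006919
w* = 0.083857·g + 0.006919·h:
  w_0 = 0.083857·2.4490 + 0.006919·14.7659 = 0.3075  (Disney)
  w_1 = 0.083857·0.8904 + 0.006919·17.7871 = 0.1977  (Chevron)
  w_2 = 0.083857·2.2295 + 0.006919·17.1058 = 0.3053  (Honeywell)
  w_3 = 0.083857·1.6658 + 0.006919·7.1867 = 0.1894  (Exxon)
Σw_i=1.0000  μᵀw=0.1460
σ²=wᵀΣw=λ₁·μ_p+λ₂ = 0.083857·0.146 + 0.006919 = 0.019162 ≈ 0.0192

0.0192


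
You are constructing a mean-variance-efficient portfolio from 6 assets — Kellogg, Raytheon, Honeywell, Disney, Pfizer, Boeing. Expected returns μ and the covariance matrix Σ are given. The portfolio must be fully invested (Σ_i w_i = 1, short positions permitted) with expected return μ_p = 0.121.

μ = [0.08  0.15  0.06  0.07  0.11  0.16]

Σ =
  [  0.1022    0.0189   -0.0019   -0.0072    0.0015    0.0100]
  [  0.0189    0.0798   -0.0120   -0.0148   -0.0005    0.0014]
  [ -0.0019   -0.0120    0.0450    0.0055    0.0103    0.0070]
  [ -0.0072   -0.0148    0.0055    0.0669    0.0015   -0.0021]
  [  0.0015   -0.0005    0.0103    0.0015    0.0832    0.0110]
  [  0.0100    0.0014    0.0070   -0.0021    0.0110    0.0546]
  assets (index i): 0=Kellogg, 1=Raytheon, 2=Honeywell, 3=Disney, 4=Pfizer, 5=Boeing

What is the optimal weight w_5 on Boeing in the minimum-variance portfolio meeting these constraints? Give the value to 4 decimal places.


g=Σ⁻¹μ = [0.2336  2.2443  1.1662  1.5346  0.8190  2.5746]
h=Σ⁻¹𝟙 = [6.8670  17.2477  21.1957  18.0075  7.3163  13.1163]
a=μᵀg=1.034744  b=𝟙ᵀg=8.572188  c=𝟙ᵀh=83.750534  D=ac−b²=13.177952
λ₁=(c·0.121−b)/D = (83.750534·0.121−8.572188)/13.177952 = 0.118503
λ₂=(a−b·0.121)/D = (1.034744−8.572188·0.121)/13.177952 = -0.000189
w* = 0.118503·g + -0.000189·h:
  w_0 = 0.118503·0.2336 + -0.000189·6.8670 = 0.0264  (Kellogg)
  w_1 = 0.118503·2.2443 + -0.000189·17.2477 = 0.2627  (Raytheon)
  w_2 = 0.118503·1.1662 + -0.000189·21.1957 = 0.1342  (Honeywell)
  w_3 = 0.118503·1.5346 + -0.000189·18.0075 = 0.1784  (Disney)
  w_4 = 0.118503·0.8190 + -0.000189·7.3163 = 0.0957  (Pfizer)
  w_5 = 0.118503·2.5746 + -0.000189·13.1163 = 0.3026  (Boeing)
Σw_i=1.0000  μᵀw=0.1210
σ²=wᵀΣw=λ₁·μ_p+λ₂ = 0.118503·0.121 + -0.000189 = 0.014150 ≈ 0.0141

0.3026


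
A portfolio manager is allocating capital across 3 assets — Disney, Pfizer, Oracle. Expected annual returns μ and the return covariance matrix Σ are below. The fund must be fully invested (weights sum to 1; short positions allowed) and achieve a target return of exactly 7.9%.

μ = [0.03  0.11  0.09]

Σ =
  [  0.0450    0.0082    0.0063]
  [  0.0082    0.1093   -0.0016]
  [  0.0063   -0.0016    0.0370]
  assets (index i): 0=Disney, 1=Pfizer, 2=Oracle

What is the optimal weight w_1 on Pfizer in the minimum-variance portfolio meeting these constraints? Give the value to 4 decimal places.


0.2018

x=Σ⁻¹μ = [0.1350  1.0322  2.4541]
y=Σ⁻¹𝟙 = [17.3055  8.2085  24.4354]
a=μᵀx=0.338459  b=𝟙ᵀx=3.621286  c=𝟙ᵀy=49.949396  D=ac−b²=3.792130
λ₁=(c·0.079−b)/D = (49.949396·0.079−3.621286)/3.792130 = 0.085629
λ₂=(a−b·0.079)/D = (0.338459−3.621286·0.079)/3.792130 = 0.013812
w* = 0.085629·x + 0.013812·y:
  w_0 = 0.085629·0.1350 + 0.013812·17.3055 = 0.2506  (Disney)
  w_1 = 0.085629·1.0322 + 0.013812·8.2085 = 0.2018  (Pfizer)
  w_2 = 0.085629·2.4541 + 0.013812·24.4354 = 0.5476  (Oracle)
Σw_i=1.0000  μᵀw=0.0790
σ²=wᵀΣw=λ₁·μ_p+λ₂ = 0.085629·0.079 + 0.013812 = 0.020577 ≈ 0.0206


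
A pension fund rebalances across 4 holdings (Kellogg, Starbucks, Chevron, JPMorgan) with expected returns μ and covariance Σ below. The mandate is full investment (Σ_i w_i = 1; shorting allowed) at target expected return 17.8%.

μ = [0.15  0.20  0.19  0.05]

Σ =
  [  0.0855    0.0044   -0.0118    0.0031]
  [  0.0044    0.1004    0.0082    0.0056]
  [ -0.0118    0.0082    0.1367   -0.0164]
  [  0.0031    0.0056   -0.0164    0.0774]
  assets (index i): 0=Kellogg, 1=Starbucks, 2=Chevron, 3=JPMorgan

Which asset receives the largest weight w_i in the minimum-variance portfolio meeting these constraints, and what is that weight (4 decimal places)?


Starbucks (0.3643)

x=Σ⁻¹μ = [1.8489  1.7424  1.5376  0.7717]
y=Σ⁻¹𝟙 = [12.1057  7.8746  9.5543  13.8897]
a=μᵀx=0.956539  b=𝟙ᵀx=5.900560  c=𝟙ᵀy=43.424218  D=ac−b²=6.720358
λ₁=(c·0.178−b)/D = (43.424218·0.178−5.900560)/6.720358 = 0.272151
λ₂=(a−b·0.178)/D = (0.956539−5.900560·0.178)/6.720358 = -0.013952
w* = 0.272151·x + -0.013952·y:
  w_0 = 0.272151·1.8489 + -0.013952·12.1057 = 0.3343  (Kellogg)
  w_1 = 0.272151·1.7424 + -0.013952·7.8746 = 0.3643  (Starbucks)
  w_2 = 0.272151·1.5376 + -0.013952·9.5543 = 0.2852  (Chevron)
  w_3 = 0.272151·0.7717 + -0.013952·13.8897 = 0.0162  (JPMorgan)
Σw_i=1.0000  μᵀw=0.1780
σ²=wᵀΣw=λ₁·μ_p+λ₂ = 0.272151·0.178 + -0.013952 = 0.034491 ≈ 0.0345


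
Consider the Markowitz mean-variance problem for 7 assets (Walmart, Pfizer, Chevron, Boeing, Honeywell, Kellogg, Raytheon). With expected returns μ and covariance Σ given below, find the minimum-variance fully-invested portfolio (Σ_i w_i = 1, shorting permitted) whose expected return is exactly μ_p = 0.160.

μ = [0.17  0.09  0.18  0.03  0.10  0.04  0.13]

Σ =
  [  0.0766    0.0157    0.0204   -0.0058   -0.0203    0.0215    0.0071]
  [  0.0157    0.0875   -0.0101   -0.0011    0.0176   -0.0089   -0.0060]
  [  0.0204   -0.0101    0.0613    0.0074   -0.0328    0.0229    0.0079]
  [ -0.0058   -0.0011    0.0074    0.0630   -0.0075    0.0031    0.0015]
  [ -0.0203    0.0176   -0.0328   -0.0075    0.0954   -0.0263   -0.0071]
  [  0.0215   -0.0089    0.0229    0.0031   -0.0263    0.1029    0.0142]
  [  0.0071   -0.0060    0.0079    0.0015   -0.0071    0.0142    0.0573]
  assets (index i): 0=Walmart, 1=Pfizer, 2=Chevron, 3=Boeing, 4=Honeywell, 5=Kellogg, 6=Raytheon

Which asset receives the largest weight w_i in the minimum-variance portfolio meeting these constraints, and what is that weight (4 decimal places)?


p=Σ⁻¹μ = [1.7365  0.7205  3.7073  0.4981  2.6517  -0.3530  2.0209]
q=Σ⁻¹𝟙 = [9.4506  9.5814  19.8826  16.4770  21.9581  7.1862  15.0516]
a=μᵀp=1.556086  b=𝟙ᵀp=10.982079  c=𝟙ᵀq=99.587586  D=ac−b²=34.360773
λ₁=(c·0.160−b)/D = (99.587586·0.160−10.982079)/34.360773 = 0.144116
λ₂=(a−b·0.160)/D = (1.556086−10.982079·0.160)/34.360773 = -0.005851
w* = 0.144116·p + -0.005851·q:
  w_0 = 0.144116·1.7365 + -0.005851·9.4506 = 0.1950  (Walmart)
  w_1 = 0.144116·0.7205 + -0.005851·9.5814 = 0.0478  (Pfizer)
  w_2 = 0.144116·3.7073 + -0.005851·19.8826 = 0.4180  (Chevron)
  w_3 = 0.144116·0.4981 + -0.005851·16.4770 = -0.0246  (Boeing)
  w_4 = 0.144116·2.6517 + -0.005851·21.9581 = 0.2537  (Honeywell)
  w_5 = 0.144116·-0.3530 + -0.005851·7.1862 = -0.0929  (Kellogg)
  w_6 = 0.144116·2.0209 + -0.005851·15.0516 = 0.2032  (Raytheon)
Σw_i=1.0000  μᵀw=0.1600
σ²=wᵀΣw=λ₁·μ_p+λ₂ = 0.144116·0.160 + -0.005851 = 0.017207 ≈ 0.0172

Chevron (0.4180)


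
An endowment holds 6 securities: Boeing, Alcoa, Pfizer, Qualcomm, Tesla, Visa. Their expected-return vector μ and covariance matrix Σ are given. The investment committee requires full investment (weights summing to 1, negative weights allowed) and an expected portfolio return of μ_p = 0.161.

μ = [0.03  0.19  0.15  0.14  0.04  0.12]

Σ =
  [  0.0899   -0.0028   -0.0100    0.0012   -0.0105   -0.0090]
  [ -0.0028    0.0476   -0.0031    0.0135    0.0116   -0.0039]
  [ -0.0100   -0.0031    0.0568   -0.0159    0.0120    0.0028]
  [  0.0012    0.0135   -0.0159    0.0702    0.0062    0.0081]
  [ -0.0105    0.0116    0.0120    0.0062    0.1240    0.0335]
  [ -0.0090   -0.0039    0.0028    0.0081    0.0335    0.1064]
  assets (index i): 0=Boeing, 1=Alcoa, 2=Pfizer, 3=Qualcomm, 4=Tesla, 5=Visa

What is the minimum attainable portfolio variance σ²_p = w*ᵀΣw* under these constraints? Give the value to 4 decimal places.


x=Σ⁻¹μ = [0.8835  4.0359  3.6634  1.9467  -0.7987  1.3574]
y=Σ⁻¹𝟙 = [15.4143  19.6472  24.6027  14.5573  1.9798  9.0435]
a=μᵀx=1.746320  b=𝟙ᵀx=11.088235  c=𝟙ᵀy=85.244833  D=ac−b²=25.915815
λ₁=(c·0.161−b)/D = (85.244833·0.161−11.088235)/25.915815 = 0.101721
λ₂=(a−b·0.161)/D = (1.746320−11.088235·0.161)/25.915815 = -0.001500
w* = 0.101721·x + -0.001500·y:
  w_0 = 0.101721·0.8835 + -0.001500·15.4143 = 0.0667  (Boeing)
  w_1 = 0.101721·4.0359 + -0.001500·19.6472 = 0.3811  (Alcoa)
  w_2 = 0.101721·3.6634 + -0.001500·24.6027 = 0.3357  (Pfizer)
  w_3 = 0.101721·1.9467 + -0.001500·14.5573 = 0.1762  (Qualcomm)
  w_4 = 0.101721·-0.7987 + -0.001500·1.9798 = -0.0842  (Tesla)
  w_5 = 0.101721·1.3574 + -0.001500·9.0435 = 0.1245  (Visa)
Σw_i=1.0000  μᵀw=0.1610
σ²=wᵀΣw=λ₁·μ_p+λ₂ = 0.101721·0.161 + -0.001500 = 0.014877 ≈ 0.0149

0.0149


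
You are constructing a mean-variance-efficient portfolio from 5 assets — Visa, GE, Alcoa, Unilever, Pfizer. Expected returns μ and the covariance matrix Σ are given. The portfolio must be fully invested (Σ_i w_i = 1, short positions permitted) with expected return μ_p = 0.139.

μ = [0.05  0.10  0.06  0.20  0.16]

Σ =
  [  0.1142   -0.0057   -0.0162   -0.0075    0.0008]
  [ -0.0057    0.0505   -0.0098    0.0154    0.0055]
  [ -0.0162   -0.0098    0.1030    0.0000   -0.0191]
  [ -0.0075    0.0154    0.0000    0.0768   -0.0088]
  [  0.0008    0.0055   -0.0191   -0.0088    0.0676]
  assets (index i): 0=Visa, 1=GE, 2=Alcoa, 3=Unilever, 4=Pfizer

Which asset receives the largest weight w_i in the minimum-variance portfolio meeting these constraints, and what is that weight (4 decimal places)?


p=Σ⁻¹μ = [0.8555  1.1633  1.3875  2.8003  3.0187]
q=Σ⁻¹𝟙 = [12.8148  18.5277  17.1292  12.8076  19.6408]
a=μᵀp=1.285410  b=𝟙ᵀp=9.225317  c=𝟙ᵀq=80.920134  D=ac−b²=18.909094
λ₁=(c·0.139−b)/D = (80.920134·0.139−9.225317)/18.909094 = 0.106963
λ₂=(a−b·0.139)/D = (1.285410−9.225317·0.139)/18.909094 = 0.000163
w* = 0.106963·p + 0.000163·q:
  w_0 = 0.106963·0.8555 + 0.000163·12.8148 = 0.0936  (Visa)
  w_1 = 0.106963·1.1633 + 0.000163·18.5277 = 0.1275  (GE)
  w_2 = 0.106963·1.3875 + 0.000163·17.1292 = 0.1512  (Alcoa)
  w_3 = 0.106963·2.8003 + 0.000163·12.8076 = 0.3016  (Unilever)
  w_4 = 0.106963·3.0187 + 0.000163·19.6408 = 0.3261  (Pfizer)
Σw_i=1.0000  μᵀw=0.1390
σ²=wᵀΣw=λ₁·μ_p+λ₂ = 0.106963·0.139 + 0.000163 = 0.015031 ≈ 0.0150

Pfizer (0.3261)


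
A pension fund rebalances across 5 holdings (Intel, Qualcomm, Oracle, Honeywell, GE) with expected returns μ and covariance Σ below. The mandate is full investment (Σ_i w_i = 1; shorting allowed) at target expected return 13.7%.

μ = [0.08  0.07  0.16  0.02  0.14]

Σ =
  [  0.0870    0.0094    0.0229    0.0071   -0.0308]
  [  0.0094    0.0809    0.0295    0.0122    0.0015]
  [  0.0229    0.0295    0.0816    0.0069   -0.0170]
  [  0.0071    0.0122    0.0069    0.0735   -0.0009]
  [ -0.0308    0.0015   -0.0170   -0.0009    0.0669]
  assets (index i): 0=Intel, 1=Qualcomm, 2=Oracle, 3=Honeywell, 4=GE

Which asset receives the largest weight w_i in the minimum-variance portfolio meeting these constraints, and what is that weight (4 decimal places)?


p=Σ⁻¹μ = [1.5359  -0.2186  2.3171  -0.0159  3.3932]
q=Σ⁻¹𝟙 = [16.2989  4.6314  10.3433  10.5988  25.1186]
a=μᵀp=0.953033  b=𝟙ᵀp=7.011618  c=𝟙ᵀq=66.991007  D=ac−b²=14.681822
λ₁=(c·0.137−b)/D = (66.991007·0.137−7.011618)/14.681822 = 0.147540
λ₂=(a−b·0.137)/D = (0.953033−7.011618·0.137)/14.681822 = -0.000515
w* = 0.147540·p + -0.000515·q:
  w_0 = 0.147540·1.5359 + -0.000515·16.2989 = 0.2182  (Intel)
  w_1 = 0.147540·-0.2186 + -0.000515·4.6314 = -0.0346  (Qualcomm)
  w_2 = 0.147540·2.3171 + -0.000515·10.3433 = 0.3365  (Oracle)
  w_3 = 0.147540·-0.0159 + -0.000515·10.5988 = -0.0078  (Honeywell)
  w_4 = 0.147540·3.3932 + -0.000515·25.1186 = 0.4877  (GE)
Σw_i=1.0000  μᵀw=0.1370
σ²=wᵀΣw=λ₁·μ_p+λ₂ = 0.147540·0.137 + -0.000515 = 0.019698 ≈ 0.0197

GE (0.4877)


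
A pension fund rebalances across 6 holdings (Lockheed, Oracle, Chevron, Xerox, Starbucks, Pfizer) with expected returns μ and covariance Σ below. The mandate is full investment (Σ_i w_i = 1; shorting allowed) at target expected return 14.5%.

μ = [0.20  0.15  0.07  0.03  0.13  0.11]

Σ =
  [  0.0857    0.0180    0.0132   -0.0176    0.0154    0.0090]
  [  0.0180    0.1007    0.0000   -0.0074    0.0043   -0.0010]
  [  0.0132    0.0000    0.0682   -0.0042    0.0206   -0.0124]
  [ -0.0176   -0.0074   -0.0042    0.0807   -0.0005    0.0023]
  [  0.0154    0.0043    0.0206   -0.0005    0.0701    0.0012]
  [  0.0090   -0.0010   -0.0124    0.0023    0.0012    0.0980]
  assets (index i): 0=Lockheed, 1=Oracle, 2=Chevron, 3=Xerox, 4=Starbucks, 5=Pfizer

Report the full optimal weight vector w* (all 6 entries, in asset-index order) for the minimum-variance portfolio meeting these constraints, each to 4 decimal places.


0.3470  0.1915  0.0241  0.0884  0.2071  0.1419

u=Σ⁻¹μ = [1.8658  1.1803  0.5378  0.8940  1.2035  0.9955]
v=Σ⁻¹𝟙 = [8.2479  9.3695  13.6303  15.4992  7.7987  10.8076]
a=μᵀu=0.880616  b=𝟙ᵀu=6.676772  c=𝟙ᵀv=65.353217  D=ac−b²=12.971813
λ₁=(c·0.145−b)/D = (65.353217·0.145−6.676772)/12.971813 = 0.215810
λ₂=(a−b·0.145)/D = (0.880616−6.676772·0.145)/12.971813 = -0.006747
w* = 0.215810·u + -0.006747·v:
  w_0 = 0.215810·1.8658 + -0.006747·8.2479 = 0.3470  (Lockheed)
  w_1 = 0.215810·1.1803 + -0.006747·9.3695 = 0.1915  (Oracle)
  w_2 = 0.215810·0.5378 + -0.006747·13.6303 = 0.0241  (Chevron)
  w_3 = 0.215810·0.8940 + -0.006747·15.4992 = 0.0884  (Xerox)
  w_4 = 0.215810·1.2035 + -0.006747·7.7987 = 0.2071  (Starbucks)
  w_5 = 0.215810·0.9955 + -0.006747·10.8076 = 0.1419  (Pfizer)
Σw_i=1.0000  μᵀw=0.1450
σ²=wᵀΣw=λ₁·μ_p+λ₂ = 0.215810·0.145 + -0.006747 = 0.024546 ≈ 0.0245


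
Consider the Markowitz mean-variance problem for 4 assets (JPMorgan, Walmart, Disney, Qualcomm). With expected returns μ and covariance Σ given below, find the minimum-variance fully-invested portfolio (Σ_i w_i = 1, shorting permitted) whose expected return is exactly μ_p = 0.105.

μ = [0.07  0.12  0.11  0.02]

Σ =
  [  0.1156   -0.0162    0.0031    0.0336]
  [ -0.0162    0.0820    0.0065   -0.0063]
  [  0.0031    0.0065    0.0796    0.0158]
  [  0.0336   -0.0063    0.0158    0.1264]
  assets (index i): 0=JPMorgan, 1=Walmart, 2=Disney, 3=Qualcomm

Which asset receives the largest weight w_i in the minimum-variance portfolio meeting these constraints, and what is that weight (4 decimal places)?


Walmart (0.4221)

p=Σ⁻¹μ = [0.8258  1.5162  1.2542  -0.1425]
q=Σ⁻¹𝟙 = [8.8281  13.5184  10.1281  4.9725]
a=μᵀp=0.374863  b=𝟙ᵀp=3.453716  c=𝟙ᵀq=37.447057  D=ac−b²=2.109378
λ₁=(c·0.105−b)/D = (37.447057·0.105−3.453716)/2.109378 = 0.226714
λ₂=(a−b·0.105)/D = (0.374863−3.453716·0.105)/2.109378 = 0.005795
w* = 0.226714·p + 0.005795·q:
  w_0 = 0.226714·0.8258 + 0.005795·8.8281 = 0.2384  (JPMorgan)
  w_1 = 0.226714·1.5162 + 0.005795·13.5184 = 0.4221  (Walmart)
  w_2 = 0.226714·1.2542 + 0.005795·10.1281 = 0.3430  (Disney)
  w_3 = 0.226714·-0.1425 + 0.005795·4.9725 = -0.0035  (Qualcomm)
Σw_i=1.0000  μᵀw=0.1050
σ²=wᵀΣw=λ₁·μ_p+λ₂ = 0.226714·0.105 + 0.005795 = 0.029600 ≈ 0.0296


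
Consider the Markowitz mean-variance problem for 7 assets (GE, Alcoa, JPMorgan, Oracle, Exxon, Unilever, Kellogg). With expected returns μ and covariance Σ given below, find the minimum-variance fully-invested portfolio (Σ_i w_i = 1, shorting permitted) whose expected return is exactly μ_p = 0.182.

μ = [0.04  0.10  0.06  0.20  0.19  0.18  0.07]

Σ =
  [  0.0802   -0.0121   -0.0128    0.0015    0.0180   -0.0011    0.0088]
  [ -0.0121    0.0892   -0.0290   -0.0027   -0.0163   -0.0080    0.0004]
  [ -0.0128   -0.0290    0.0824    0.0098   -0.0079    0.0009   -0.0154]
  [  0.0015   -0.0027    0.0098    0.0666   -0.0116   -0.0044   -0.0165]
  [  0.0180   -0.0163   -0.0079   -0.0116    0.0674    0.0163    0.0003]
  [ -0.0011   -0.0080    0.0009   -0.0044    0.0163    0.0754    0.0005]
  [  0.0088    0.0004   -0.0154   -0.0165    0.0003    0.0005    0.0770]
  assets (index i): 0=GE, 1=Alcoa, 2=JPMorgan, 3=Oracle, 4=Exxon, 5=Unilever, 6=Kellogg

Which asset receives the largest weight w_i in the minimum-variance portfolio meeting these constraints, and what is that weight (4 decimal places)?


Oracle (0.3651)

p=Σ⁻¹μ = [0.0698  2.7909  1.9801  4.1736  3.9223  2.0422  2.1484]
q=Σ⁻¹𝟙 = [13.5469  27.5614  27.2735  21.6780  21.6963  12.4929  21.2299]
a=μᵀp=2.498602  b=𝟙ᵀp=17.127144  c=𝟙ᵀq=145.478995  D=ac−b²=70.155053
λ₁=(c·0.182−b)/D = (145.478995·0.182−17.127144)/70.155053 = 0.133277
λ₂=(a−b·0.182)/D = (2.498602−17.127144·0.182)/70.155053 = -0.008817
w* = 0.133277·p + -0.008817·q:
  w_0 = 0.133277·0.0698 + -0.008817·13.5469 = -0.1101  (GE)
  w_1 = 0.133277·2.7909 + -0.008817·27.5614 = 0.1290  (Alcoa)
  w_2 = 0.133277·1.9801 + -0.008817·27.2735 = 0.0234  (JPMorgan)
  w_3 = 0.133277·4.1736 + -0.008817·21.6780 = 0.3651  (Oracle)
  w_4 = 0.133277·3.9223 + -0.008817·21.6963 = 0.3315  (Exxon)
  w_5 = 0.133277·2.0422 + -0.008817·12.4929 = 0.1620  (Unilever)
  w_6 = 0.133277·2.1484 + -0.008817·21.2299 = 0.0992  (Kellogg)
Σw_i=1.0000  μᵀw=0.1820
σ²=wᵀΣw=λ₁·μ_p+λ₂ = 0.133277·0.182 + -0.008817 = 0.015440 ≈ 0.0154


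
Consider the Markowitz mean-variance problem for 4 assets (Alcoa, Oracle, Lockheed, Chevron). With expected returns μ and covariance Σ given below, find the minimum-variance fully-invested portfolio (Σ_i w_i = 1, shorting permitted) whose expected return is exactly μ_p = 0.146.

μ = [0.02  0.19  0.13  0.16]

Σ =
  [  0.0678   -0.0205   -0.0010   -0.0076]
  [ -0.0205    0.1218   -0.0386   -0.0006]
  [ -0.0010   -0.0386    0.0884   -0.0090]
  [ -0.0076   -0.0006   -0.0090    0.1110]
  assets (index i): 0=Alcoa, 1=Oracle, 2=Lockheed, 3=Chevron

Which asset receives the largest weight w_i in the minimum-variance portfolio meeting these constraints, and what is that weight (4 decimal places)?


x=Σ⁻¹μ = [1.3521  2.6979  2.8451  1.7793]
y=Σ⁻¹𝟙 = [22.0704  18.6244  20.9485  12.3193]
a=μᵀx=1.194194  b=𝟙ᵀx=8.674429  c=𝟙ᵀy=73.962573  D=ac−b²=13.079961
λ₁=(c·0.146−b)/D = (73.962573·0.146−8.674429)/13.079961 = 0.162394
λ₂=(a−b·0.146)/D = (1.194194−8.674429·0.146)/13.079961 = -0.005525
w* = 0.162394·x + -0.005525·y:
  w_0 = 0.162394·1.3521 + -0.005525·22.0704 = 0.0976  (Alcoa)
  w_1 = 0.162394·2.6979 + -0.005525·18.6244 = 0.3352  (Oracle)
  w_2 = 0.162394·2.8451 + -0.005525·20.9485 = 0.3463  (Lockheed)
  w_3 = 0.162394·1.7793 + -0.005525·12.3193 = 0.2209  (Chevron)
Σw_i=1.0000  μᵀw=0.1460
σ²=wᵀΣw=λ₁·μ_p+λ₂ = 0.162394·0.146 + -0.005525 = 0.018184 ≈ 0.0182

Lockheed (0.3463)


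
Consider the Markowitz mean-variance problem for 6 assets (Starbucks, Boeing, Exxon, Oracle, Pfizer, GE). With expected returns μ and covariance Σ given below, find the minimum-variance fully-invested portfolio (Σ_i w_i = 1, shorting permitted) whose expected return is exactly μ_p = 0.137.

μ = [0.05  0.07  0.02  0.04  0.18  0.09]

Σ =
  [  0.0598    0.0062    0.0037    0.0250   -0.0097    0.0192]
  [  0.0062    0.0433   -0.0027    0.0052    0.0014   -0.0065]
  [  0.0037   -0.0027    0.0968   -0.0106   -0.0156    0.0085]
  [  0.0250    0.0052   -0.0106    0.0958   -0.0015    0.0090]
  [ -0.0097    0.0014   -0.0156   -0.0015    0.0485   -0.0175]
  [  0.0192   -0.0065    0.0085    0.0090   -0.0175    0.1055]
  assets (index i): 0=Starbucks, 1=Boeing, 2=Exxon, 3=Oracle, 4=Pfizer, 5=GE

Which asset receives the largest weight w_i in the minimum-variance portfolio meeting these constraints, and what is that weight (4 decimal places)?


g=Σ⁻¹μ = [0.8336  1.6072  0.8531  0.1399  4.6483  1.4908]
h=Σ⁻¹𝟙 = [11.7031  22.3029  15.3655  7.2311  31.8668  12.1541]
a=μᵀg=1.147701  b=𝟙ᵀg=9.572795  c=𝟙ᵀh=100.623328  D=ac−b²=23.847055
λ₁=(c·0.137−b)/D = (100.623328·0.137−9.572795)/23.847055 = 0.176651
λ₂=(a−b·0.137)/D = (1.147701−9.572795·0.137)/23.847055 = -0.006868
w* = 0.176651·g + -0.006868·h:
  w_0 = 0.176651·0.8336 + -0.006868·11.7031 = 0.0669  (Starbucks)
  w_1 = 0.176651·1.6072 + -0.006868·22.3029 = 0.1307  (Boeing)
  w_2 = 0.176651·0.8531 + -0.006868·15.3655 = 0.0452  (Exxon)
  w_3 = 0.176651·0.1399 + -0.006868·7.2311 = -0.0249  (Oracle)
  w_4 = 0.176651·4.6483 + -0.006868·31.8668 = 0.6023  (Pfizer)
  w_5 = 0.176651·1.4908 + -0.006868·12.1541 = 0.1799  (GE)
Σw_i=1.0000  μᵀw=0.1370
σ²=wᵀΣw=λ₁·μ_p+λ₂ = 0.176651·0.137 + -0.006868 = 0.017334 ≈ 0.0173

Pfizer (0.6023)
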